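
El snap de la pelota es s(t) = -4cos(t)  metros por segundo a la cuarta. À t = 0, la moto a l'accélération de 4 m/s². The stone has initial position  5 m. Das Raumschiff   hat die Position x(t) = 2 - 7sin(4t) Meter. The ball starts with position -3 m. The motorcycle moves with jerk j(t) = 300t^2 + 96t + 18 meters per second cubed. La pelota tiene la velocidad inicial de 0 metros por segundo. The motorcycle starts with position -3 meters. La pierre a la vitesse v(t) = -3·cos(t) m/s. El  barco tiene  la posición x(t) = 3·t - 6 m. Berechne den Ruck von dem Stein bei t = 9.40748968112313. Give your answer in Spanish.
Debemos derivar nuestra ecuación de la velocidad v(t) = -3·cos(t) 2 veces. La derivada de la velocidad da la aceleración: a(t) = 3·sin(t). Tomando d/dt de a(t), encontramos j(t) = 3·cos(t). De la ecuación de la sacudida j(t) = 3·cos(t), sustituimos t = 9.40748968112313 para obtener j = -2.99955168424670.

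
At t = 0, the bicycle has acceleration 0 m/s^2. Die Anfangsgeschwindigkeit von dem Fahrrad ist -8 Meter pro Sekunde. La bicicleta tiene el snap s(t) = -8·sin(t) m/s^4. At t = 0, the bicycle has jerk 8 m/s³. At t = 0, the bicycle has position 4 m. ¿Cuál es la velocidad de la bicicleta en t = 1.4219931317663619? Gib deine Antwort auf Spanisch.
Debemos encontrar la antiderivada de nuestra ecuación del snap s(t) = -8·sin(t) 3 veces. La integral del snap, con j(0) = 8, da la sacudida: j(t) = 8·cos(t). La integral de la sacudida es la aceleración. Usando a(0) = 0, obtenemos a(t) = 8·sin(t). La antiderivada de la aceleración es la velocidad. Usando v(0) = -8, obtenemos v(t) = -8·cos(t). Usando v(t) = -8·cos(t) y sustituyendo t = 1.4219931317663619, encontramos v = -1.18603727672902.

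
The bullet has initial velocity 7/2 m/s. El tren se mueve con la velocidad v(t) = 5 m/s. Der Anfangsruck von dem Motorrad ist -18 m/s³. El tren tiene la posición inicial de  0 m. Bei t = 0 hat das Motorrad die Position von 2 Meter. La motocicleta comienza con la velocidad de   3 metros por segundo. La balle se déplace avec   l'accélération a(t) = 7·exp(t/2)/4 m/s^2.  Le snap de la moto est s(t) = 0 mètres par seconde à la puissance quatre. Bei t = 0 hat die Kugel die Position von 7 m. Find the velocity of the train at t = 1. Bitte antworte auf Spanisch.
De la ecuación de la velocidad v(t) = 5, sustituimos t = 1 para obtener v = 5.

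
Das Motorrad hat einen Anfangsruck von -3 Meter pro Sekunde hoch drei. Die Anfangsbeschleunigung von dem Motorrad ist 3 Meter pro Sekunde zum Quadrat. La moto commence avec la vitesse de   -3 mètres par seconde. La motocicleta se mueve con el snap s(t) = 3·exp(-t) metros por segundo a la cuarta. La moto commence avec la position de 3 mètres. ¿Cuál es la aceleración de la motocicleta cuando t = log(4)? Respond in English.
Starting from snap s(t) = 3·exp(-t), we take 2 integrals. Finding the antiderivative of s(t) and using j(0) = -3: j(t) = -3·exp(-t). Integrating jerk and using the initial condition a(0) = 3, we get a(t) = 3·exp(-t). Using a(t) = 3·exp(-t) and substituting t = log(4), we find a = 3/4.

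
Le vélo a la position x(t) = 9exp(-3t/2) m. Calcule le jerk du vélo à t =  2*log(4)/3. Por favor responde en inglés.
We must differentiate our position equation x(t) = 9·exp(-3·t/2) 3 times. Taking d/dt of x(t), we find v(t) = -27·exp(-3·t/2)/2. Differentiating velocity, we get acceleration: a(t) = 81·exp(-3·t/2)/4. Differentiating acceleration, we get jerk: j(t) = -243·exp(-3·t/2)/8. We have jerk j(t) = -243·exp(-3·t/2)/8. Substituting t = 2*log(4)/3: j(2*log(4)/3) = -243/32.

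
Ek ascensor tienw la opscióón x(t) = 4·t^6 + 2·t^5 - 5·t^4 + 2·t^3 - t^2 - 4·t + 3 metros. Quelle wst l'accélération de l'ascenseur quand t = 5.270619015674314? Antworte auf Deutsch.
Wir müssen unsere Gleichung für die Position x(t) = 4·t^6 + 2·t^5 - 5·t^4 + 2·t^3 - t^2 - 4·t + 3 2-mal ableiten. Die Ableitung von der Position ergibt die Geschwindigkeit: v(t) = 24·t^5 + 10·t^4 - 20·t^3 + 6·t^2 - 2·t - 4. Mit d/dt von v(t) finden wir a(t) = 120·t^4 + 40·t^3 - 60·t^2 + 12·t - 2. Mit a(t) = 120·t^4 + 40·t^3 - 60·t^2 + 12·t - 2 und Einsetzen von t = 5.270619015674314, finden wir a = 96854.6456474519.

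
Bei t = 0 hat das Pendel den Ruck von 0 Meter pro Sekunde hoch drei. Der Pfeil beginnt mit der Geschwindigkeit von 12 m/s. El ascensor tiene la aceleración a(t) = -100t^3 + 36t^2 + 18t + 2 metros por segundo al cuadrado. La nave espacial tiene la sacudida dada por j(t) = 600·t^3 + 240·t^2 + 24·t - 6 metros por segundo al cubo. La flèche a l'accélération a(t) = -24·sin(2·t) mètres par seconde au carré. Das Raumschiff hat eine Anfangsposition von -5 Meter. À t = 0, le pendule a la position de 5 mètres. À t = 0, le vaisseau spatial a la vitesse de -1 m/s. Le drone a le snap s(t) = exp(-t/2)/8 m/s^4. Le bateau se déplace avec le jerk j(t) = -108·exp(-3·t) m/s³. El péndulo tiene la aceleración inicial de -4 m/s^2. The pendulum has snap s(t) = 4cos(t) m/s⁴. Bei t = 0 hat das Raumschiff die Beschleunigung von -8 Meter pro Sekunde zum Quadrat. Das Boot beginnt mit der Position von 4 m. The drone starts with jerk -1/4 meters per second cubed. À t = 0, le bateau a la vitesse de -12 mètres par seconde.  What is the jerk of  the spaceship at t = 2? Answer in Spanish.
Usando j(t) = 600·t^3 + 240·t^2 + 24·t - 6 y sustituyendo t = 2, encontramos j = 5802.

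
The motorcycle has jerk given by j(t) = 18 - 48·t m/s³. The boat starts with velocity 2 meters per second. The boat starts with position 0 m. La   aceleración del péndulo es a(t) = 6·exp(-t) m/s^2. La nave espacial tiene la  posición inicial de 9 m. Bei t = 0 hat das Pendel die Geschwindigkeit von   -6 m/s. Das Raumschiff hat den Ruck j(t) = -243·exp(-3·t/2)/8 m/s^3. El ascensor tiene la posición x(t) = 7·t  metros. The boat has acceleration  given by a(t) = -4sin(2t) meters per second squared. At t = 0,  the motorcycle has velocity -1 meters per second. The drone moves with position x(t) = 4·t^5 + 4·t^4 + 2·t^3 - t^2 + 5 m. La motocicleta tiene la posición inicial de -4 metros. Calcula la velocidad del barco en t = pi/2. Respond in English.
To solve this, we need to take 1 antiderivative of our acceleration equation a(t) = -4·sin(2·t). The antiderivative of acceleration, with v(0) = 2, gives velocity: v(t) = 2·cos(2·t). We have velocity v(t) = 2·cos(2·t). Substituting t = pi/2: v(pi/2) = -2.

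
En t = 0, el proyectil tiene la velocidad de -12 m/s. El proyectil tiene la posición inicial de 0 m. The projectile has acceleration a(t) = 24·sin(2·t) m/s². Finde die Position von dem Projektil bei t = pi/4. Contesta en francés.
En partant de l'accélération a(t) = 24·sin(2·t), nous prenons 2 intégrales. En prenant ∫a(t)dt et en appliquant v(0) = -12, nous trouvons v(t) = -12·cos(2·t). La primitive de la vitesse, avec x(0) = 0, donne la position: x(t) = -6·sin(2·t). Nous avons la position x(t) = -6·sin(2·t). En substituant t = pi/4: x(pi/4) = -6.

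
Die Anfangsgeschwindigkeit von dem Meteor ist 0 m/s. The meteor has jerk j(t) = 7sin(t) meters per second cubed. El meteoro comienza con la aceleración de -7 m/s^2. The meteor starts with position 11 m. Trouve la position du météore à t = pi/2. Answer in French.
Nous devons trouver l'intégrale de notre équation du jerk j(t) = 7·sin(t) 3 fois. En prenant ∫j(t)dt et en appliquant a(0) = -7, nous trouvons a(t) = -7·cos(t). L'intégrale de l'accélération, avec v(0) = 0, donne la vitesse: v(t) = -7·sin(t). L'intégrale de la vitesse, avec x(0) = 11, donne la position: x(t) = 7·cos(t) + 4. Nous avons la position x(t) = 7·cos(t) + 4. En substituant t = pi/2: x(pi/2) = 4.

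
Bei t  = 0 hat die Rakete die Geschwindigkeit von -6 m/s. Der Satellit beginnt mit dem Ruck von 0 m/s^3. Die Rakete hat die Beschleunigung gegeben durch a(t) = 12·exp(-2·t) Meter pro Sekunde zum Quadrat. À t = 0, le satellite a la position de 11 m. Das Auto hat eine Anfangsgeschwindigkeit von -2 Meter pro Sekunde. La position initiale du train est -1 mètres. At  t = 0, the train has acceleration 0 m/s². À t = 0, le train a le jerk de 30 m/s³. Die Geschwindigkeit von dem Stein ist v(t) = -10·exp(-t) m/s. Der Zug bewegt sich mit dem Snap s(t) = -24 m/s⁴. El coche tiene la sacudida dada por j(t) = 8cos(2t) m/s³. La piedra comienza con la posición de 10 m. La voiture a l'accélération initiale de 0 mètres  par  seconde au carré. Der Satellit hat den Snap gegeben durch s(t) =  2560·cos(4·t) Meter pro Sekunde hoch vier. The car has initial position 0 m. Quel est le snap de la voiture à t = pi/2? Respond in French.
Pour résoudre ceci, nous devons prendre 1 dérivée de notre équation du jerk j(t) = 8·cos(2·t). En prenant d/dt de j(t), nous trouvons s(t) = -16·sin(2·t). En utilisant s(t) = -16·sin(2·t) et en substituant t = pi/2, nous trouvons s = 0.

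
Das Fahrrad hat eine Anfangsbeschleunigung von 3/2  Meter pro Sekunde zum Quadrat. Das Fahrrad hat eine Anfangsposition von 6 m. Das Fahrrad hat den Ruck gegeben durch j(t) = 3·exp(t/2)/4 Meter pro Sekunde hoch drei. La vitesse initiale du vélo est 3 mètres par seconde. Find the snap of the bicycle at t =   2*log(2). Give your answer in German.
Um dies zu lösen, müssen wir 1 Ableitung unserer Gleichung für den Ruck j(t) = 3·exp(t/2)/4 nehmen. Die Ableitung von dem Ruck ergibt den Snap: s(t) = 3·exp(t/2)/8. Wir haben den Snap s(t) = 3·exp(t/2)/8. Durch Einsetzen von t = 2*log(2): s(2*log(2)) = 3/4.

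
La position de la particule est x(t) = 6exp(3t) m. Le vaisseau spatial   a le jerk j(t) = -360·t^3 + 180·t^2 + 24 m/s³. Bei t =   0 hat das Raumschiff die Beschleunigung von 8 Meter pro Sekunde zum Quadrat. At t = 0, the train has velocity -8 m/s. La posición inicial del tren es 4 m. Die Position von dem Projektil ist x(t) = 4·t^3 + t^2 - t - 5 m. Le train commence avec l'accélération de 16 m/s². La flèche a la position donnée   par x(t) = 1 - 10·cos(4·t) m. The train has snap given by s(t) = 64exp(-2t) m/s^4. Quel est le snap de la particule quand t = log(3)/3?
En partant de la position x(t) = 6·exp(3·t), nous prenons 4 dérivées. En dérivant la position, nous obtenons la vitesse: v(t) = 18·exp(3·t). La dérivée de la vitesse donne l'accélération: a(t) = 54·exp(3·t). En dérivant l'accélération, nous obtenons le jerk: j(t) = 162·exp(3·t). La dérivée du jerk donne le snap: s(t) = 486·exp(3·t). Nous avons le snap s(t) = 486·exp(3·t). En substituant t = log(3)/3: s(log(3)/3) = 1458.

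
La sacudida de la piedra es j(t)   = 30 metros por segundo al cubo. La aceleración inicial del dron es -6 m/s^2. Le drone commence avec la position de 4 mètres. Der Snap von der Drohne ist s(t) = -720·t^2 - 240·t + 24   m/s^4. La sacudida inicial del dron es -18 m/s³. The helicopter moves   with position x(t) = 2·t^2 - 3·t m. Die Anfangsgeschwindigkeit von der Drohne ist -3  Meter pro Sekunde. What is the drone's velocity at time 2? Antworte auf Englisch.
To find the answer, we compute 3 integrals of s(t) = -720·t^2 - 240·t + 24. Taking ∫s(t)dt and applying j(0) = -18, we find j(t) = -240·t^3 - 120·t^2 + 24·t - 18. Integrating jerk and using the initial condition a(0) = -6, we get a(t) = -60·t^4 - 40·t^3 + 12·t^2 - 18·t - 6. Integrating acceleration and using the initial condition v(0) = -3, we get v(t) = -12·t^5 - 10·t^4 + 4·t^3 - 9·t^2 - 6·t - 3. From the given velocity equation v(t) = -12·t^5 - 10·t^4 + 4·t^3 - 9·t^2 - 6·t - 3, we substitute t = 2 to get v = -563.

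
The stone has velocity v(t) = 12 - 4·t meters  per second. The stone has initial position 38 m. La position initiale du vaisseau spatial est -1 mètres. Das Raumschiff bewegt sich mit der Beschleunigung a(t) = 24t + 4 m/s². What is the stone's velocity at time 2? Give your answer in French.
De l'équation de la vitesse v(t) = 12 - 4·t, nous substituons t = 2 pour obtenir v = 4.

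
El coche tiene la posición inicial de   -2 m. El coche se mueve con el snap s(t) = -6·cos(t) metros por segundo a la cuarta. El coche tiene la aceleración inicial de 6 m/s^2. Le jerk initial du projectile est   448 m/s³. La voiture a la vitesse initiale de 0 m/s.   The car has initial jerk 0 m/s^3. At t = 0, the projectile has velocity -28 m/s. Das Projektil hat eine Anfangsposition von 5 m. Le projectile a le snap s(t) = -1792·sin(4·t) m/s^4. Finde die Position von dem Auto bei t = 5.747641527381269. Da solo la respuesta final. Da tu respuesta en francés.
La position à t = 5.747641527381269 est x = -1.15994756504978.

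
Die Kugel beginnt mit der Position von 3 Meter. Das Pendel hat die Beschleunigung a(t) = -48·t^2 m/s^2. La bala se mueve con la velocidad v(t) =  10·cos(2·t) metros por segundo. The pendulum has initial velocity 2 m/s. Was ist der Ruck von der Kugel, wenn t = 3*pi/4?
Wir müssen unsere Gleichung für die Geschwindigkeit v(t) = 10·cos(2·t) 2-mal ableiten. Mit d/dt von v(t) finden wir a(t) = -20·sin(2·t). Mit d/dt von a(t) finden wir j(t) = -40·cos(2·t). Wir haben den Ruck j(t) = -40·cos(2·t). Durch Einsetzen von t = 3*pi/4: j(3*pi/4) = 0.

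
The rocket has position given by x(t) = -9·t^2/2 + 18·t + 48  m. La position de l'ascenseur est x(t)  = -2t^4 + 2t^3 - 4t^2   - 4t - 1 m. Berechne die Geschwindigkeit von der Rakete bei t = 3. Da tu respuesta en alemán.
Um dies zu lösen, müssen wir 1 Ableitung unserer Gleichung für die Position x(t) = -9·t^2/2 + 18·t + 48 nehmen. Mit d/dt von x(t) finden wir v(t) = 18 - 9·t. Aus der Gleichung für die Geschwindigkeit v(t) = 18 - 9·t, setzen wir t = 3 ein und erhalten v = -9.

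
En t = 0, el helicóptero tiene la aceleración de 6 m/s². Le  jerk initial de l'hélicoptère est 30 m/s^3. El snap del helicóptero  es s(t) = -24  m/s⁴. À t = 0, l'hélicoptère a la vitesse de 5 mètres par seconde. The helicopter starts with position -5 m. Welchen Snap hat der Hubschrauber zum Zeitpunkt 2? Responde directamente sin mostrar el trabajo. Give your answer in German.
Die Antwort ist -24.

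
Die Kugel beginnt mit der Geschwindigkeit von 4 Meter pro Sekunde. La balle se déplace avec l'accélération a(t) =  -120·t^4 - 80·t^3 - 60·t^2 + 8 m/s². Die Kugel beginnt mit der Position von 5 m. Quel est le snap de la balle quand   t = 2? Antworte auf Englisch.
Starting from acceleration a(t) = -120·t^4 - 80·t^3 - 60·t^2 + 8, we take 2 derivatives. The derivative of acceleration gives jerk: j(t) = -480·t^3 - 240·t^2 - 120·t. The derivative of jerk gives snap: s(t) = -1440·t^2 - 480·t - 120. From the given snap equation s(t) = -1440·t^2 - 480·t - 120, we substitute t = 2 to get s = -6840.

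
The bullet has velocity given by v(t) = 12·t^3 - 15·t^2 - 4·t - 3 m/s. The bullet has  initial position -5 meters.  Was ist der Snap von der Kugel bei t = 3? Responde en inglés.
Starting from velocity v(t) = 12·t^3 - 15·t^2 - 4·t - 3, we take 3 derivatives. The derivative of velocity gives acceleration: a(t) = 36·t^2 - 30·t - 4. Differentiating acceleration, we get jerk: j(t) = 72·t - 30. Taking d/dt of j(t), we find s(t) = 72. Using s(t) = 72 and substituting t = 3, we find s = 72.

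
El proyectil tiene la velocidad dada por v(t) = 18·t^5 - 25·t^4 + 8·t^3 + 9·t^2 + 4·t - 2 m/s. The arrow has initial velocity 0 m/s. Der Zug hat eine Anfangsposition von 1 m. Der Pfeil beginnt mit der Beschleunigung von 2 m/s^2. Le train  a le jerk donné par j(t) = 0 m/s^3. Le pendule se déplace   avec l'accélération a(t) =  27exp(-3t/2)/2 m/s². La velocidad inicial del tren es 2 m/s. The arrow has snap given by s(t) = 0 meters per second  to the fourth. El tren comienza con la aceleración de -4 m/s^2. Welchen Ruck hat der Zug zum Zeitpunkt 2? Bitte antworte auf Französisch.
De l'équation du jerk j(t) = 0, nous substituons t = 2 pour obtenir j = 0.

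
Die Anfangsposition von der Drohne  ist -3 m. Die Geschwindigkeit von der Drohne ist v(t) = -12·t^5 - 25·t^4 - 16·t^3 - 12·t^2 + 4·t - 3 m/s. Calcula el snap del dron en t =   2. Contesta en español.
Para resolver esto, necesitamos tomar 3 derivadas de nuestra ecuación de la velocidad v(t) = -12·t^5 - 25·t^4 - 16·t^3 - 12·t^2 + 4·t - 3. La derivada de la velocidad da la aceleración: a(t) = -60·t^4 - 100·t^3 - 48·t^2 - 24·t + 4. Derivando la aceleración, obtenemos la sacudida: j(t) = -240·t^3 - 300·t^2 - 96·t - 24. Tomando d/dt de j(t), encontramos s(t) = -720·t^2 - 600·t - 96. Tenemos el snap s(t) = -720·t^2 - 600·t - 96. Sustituyendo t = 2: s(2) = -4176.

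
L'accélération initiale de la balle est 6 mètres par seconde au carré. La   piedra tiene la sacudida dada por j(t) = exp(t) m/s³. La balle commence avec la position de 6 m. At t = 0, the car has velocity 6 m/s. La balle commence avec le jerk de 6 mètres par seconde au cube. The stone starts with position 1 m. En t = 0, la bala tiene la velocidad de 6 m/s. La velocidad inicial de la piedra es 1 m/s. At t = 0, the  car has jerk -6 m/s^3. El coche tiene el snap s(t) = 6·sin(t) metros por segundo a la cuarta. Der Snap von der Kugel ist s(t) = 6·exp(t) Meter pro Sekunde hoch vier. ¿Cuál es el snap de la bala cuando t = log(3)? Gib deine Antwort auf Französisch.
Nous avons le snap s(t) = 6·exp(t). En substituant t = log(3): s(log(3)) = 18.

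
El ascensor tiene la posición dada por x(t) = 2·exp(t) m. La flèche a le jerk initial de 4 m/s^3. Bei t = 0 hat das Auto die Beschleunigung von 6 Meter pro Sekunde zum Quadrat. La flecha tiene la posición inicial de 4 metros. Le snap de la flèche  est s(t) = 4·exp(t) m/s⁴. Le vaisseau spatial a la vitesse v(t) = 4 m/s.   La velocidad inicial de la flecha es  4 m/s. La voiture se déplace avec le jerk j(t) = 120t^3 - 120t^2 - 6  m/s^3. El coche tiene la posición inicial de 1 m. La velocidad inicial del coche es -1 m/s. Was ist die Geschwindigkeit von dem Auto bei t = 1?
Wir müssen die Stammfunktion unserer Gleichung für den Ruck j(t) = 120·t^3 - 120·t^2 - 6 2-mal finden. Durch Integration von dem Ruck und Verwendung der Anfangsbedingung a(0) = 6, erhalten wir a(t) = 30·t^4 - 40·t^3 - 6·t + 6. Das Integral von der Beschleunigung, mit v(0) = -1, ergibt die Geschwindigkeit: v(t) = 6·t^5 - 10·t^4 - 3·t^2 + 6·t - 1. Wir haben die Geschwindigkeit v(t) = 6·t^5 - 10·t^4 - 3·t^2 + 6·t - 1. Durch Einsetzen von t = 1: v(1) = -2.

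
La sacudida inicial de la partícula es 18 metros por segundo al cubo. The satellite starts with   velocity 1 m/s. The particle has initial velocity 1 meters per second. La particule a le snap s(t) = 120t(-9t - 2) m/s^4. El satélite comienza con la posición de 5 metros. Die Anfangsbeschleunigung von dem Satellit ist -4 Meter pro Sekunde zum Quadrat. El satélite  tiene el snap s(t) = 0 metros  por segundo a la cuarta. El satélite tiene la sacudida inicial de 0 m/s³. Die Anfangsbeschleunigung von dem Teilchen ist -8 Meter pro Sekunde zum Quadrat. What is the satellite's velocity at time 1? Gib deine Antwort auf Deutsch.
Um dies zu lösen, müssen wir 3 Integrale unserer Gleichung für den Snap s(t) = 0 finden. Das Integral von dem Snap, mit j(0) = 0, ergibt den Ruck: j(t) = 0. Die Stammfunktion von dem Ruck, mit a(0) = -4, ergibt die Beschleunigung: a(t) = -4. Das Integral von der Beschleunigung, mit v(0) = 1, ergibt die Geschwindigkeit: v(t) = 1 - 4·t. Aus der Gleichung für die Geschwindigkeit v(t) = 1 - 4·t, setzen wir t = 1 ein und erhalten v = -3.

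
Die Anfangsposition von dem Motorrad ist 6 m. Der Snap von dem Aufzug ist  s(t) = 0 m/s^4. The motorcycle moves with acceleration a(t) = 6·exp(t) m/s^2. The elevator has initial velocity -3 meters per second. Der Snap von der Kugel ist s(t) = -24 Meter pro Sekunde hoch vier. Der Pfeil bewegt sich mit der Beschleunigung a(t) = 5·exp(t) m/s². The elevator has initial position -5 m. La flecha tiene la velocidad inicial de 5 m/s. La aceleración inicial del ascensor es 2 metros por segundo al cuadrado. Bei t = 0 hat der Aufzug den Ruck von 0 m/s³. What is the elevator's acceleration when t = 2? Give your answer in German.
Ausgehend von dem Snap s(t) = 0, nehmen wir 2 Integrale. Das Integral von dem Snap, mit j(0) = 0, ergibt den Ruck: j(t) = 0. Das Integral von dem Ruck, mit a(0) = 2, ergibt die Beschleunigung: a(t) = 2. Mit a(t) = 2 und Einsetzen von t = 2, finden wir a = 2.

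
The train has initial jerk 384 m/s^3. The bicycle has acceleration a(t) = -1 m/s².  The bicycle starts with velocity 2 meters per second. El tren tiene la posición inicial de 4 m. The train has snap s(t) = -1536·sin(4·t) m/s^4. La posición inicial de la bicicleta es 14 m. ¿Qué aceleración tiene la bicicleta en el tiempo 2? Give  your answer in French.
En utilisant a(t) = -1 et en substituant t = 2, nous trouvons a = -1.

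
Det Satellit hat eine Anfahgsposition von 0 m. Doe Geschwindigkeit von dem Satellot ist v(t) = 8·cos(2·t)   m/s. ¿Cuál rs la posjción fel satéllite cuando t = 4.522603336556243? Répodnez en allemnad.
Ausgehend von der Geschwindigkeit v(t) = 8·cos(2·t), nehmen wir 1 Stammfunktion. Das Integral von der Geschwindigkeit ist die Position. Mit x(0) = 0 erhalten wir x(t) = 4·sin(2·t). Mit x(t) = 4·sin(2·t) und Einsetzen von t = 4.522603336556243, finden wir x = 1.48208922138709.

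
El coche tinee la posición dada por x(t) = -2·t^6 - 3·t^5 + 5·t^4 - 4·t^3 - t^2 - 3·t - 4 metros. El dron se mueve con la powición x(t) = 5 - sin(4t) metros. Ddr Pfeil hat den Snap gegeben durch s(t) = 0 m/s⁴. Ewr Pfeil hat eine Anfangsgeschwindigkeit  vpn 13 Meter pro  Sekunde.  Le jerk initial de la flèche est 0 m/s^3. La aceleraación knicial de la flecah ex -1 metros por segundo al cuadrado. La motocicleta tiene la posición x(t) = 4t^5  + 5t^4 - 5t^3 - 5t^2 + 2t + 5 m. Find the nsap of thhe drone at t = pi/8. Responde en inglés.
To solve this, we need to take 4 derivatives of our position equation x(t) = 5 - sin(4·t). Taking d/dt of x(t), we find v(t) = -4·cos(4·t). Differentiating velocity, we get acceleration: a(t) = 16·sin(4·t). The derivative of acceleration gives jerk: j(t) = 64·cos(4·t). Taking d/dt of j(t), we find s(t) = -256·sin(4·t). From the given snap equation s(t) = -256·sin(4·t), we substitute t = pi/8 to get s = -256.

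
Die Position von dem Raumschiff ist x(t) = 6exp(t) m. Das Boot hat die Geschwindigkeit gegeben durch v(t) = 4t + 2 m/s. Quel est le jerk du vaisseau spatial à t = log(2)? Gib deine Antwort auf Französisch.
Pour résoudre ceci, nous devons prendre 3 dérivées de notre équation de la position x(t) = 6·exp(t). En prenant d/dt de x(t), nous trouvons v(t) = 6·exp(t). La dérivée de la vitesse donne l'accélération: a(t) = 6·exp(t). En dérivant l'accélération, nous obtenons le jerk: j(t) = 6·exp(t). Nous avons le jerk j(t) = 6·exp(t). En substituant t = log(2): j(log(2)) = 12.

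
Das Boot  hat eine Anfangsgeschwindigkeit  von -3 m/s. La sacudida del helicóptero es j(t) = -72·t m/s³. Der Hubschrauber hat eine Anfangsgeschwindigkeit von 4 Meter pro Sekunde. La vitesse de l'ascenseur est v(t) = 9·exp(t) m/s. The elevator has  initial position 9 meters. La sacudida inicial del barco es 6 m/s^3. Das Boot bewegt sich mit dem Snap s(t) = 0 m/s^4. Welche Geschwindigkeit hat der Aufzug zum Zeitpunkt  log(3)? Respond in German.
Mit v(t) = 9·exp(t) und Einsetzen von t = log(3), finden wir v = 27.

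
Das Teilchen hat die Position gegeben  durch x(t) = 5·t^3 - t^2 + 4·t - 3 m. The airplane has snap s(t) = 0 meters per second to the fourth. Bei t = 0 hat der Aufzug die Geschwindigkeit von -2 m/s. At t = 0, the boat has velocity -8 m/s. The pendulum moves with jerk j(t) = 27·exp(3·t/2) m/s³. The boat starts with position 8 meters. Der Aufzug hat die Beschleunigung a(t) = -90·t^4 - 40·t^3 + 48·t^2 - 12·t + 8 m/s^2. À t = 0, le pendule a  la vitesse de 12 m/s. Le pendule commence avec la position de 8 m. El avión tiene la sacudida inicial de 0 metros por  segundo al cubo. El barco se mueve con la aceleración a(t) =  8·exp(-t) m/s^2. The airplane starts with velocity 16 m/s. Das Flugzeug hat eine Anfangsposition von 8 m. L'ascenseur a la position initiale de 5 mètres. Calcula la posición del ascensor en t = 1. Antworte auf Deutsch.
Wir müssen unsere Gleichung für die Beschleunigung a(t) = -90·t^4 - 40·t^3 + 48·t^2 - 12·t + 8 2-mal integrieren. Das Integral von der Beschleunigung, mit v(0) = -2, ergibt die Geschwindigkeit: v(t) = -18·t^5 - 10·t^4 + 16·t^3 - 6·t^2 + 8·t - 2. Das Integral von der Geschwindigkeit ist die Position. Mit x(0) = 5 erhalten wir x(t) = -3·t^6 - 2·t^5 + 4·t^4 - 2·t^3 + 4·t^2 - 2·t + 5. Aus der Gleichung für die Position x(t) = -3·t^6 - 2·t^5 + 4·t^4 - 2·t^3 + 4·t^2 - 2·t + 5, setzen wir t = 1 ein und erhalten x = 4.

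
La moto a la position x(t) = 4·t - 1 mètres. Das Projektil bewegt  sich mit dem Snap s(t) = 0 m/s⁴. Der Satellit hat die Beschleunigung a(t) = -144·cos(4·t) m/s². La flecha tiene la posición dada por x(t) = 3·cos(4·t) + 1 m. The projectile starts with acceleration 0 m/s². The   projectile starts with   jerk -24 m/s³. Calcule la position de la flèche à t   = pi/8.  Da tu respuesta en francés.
De l'équation de la position x(t) = 3·cos(4·t) + 1, nous substituons t = pi/8 pour obtenir x = 1.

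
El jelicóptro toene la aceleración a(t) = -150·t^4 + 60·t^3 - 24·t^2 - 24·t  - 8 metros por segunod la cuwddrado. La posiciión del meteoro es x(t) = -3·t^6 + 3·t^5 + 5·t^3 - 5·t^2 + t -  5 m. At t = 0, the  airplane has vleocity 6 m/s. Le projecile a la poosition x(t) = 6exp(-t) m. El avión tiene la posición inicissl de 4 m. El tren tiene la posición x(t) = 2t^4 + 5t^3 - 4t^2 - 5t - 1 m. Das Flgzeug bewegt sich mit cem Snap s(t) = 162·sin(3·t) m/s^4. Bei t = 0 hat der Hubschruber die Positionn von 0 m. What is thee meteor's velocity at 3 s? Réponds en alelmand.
Um dies zu lösen, müssen wir 1 Ableitung unserer Gleichung für die Position x(t) = -3·t^6 + 3·t^5 + 5·t^3 - 5·t^2 + t - 5 nehmen. Die Ableitung von der Position ergibt die Geschwindigkeit: v(t) = -18·t^5 + 15·t^4 + 15·t^2 - 10·t + 1. Wir haben die Geschwindigkeit v(t) = -18·t^5 + 15·t^4 + 15·t^2 - 10·t + 1. Durch Einsetzen von t = 3: v(3) = -3053.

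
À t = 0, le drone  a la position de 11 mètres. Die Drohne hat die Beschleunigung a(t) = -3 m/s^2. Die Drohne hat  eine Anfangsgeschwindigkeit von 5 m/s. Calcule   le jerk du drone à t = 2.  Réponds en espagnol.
Partiendo de la aceleración a(t) = -3, tomamos 1 derivada. Tomando d/dt de a(t), encontramos j(t) = 0. De la ecuación de la sacudida j(t) = 0, sustituimos t = 2 para obtener j = 0.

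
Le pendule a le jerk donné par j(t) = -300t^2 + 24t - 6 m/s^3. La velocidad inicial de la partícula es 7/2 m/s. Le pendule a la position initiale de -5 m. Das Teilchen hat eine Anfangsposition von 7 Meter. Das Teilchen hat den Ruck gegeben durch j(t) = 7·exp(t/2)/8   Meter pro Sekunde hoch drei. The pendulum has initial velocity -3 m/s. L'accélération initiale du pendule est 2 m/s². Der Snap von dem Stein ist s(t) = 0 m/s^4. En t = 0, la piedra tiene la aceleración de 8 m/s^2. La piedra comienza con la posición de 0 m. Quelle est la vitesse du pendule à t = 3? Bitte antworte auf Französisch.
Nous devons intégrer notre équation du jerk j(t) = -300·t^2 + 24·t - 6 2 fois. L'intégrale du jerk est l'accélération. En utilisant a(0) = 2, nous obtenons a(t) = -100·t^3 + 12·t^2 - 6·t + 2. En prenant ∫a(t)dt et en appliquant v(0) = -3, nous trouvons v(t) = -25·t^4 + 4·t^3 - 3·t^2 + 2·t - 3. De l'équation de la vitesse v(t) = -25·t^4 + 4·t^3 - 3·t^2 + 2·t - 3, nous substituons t = 3 pour obtenir v = -1941.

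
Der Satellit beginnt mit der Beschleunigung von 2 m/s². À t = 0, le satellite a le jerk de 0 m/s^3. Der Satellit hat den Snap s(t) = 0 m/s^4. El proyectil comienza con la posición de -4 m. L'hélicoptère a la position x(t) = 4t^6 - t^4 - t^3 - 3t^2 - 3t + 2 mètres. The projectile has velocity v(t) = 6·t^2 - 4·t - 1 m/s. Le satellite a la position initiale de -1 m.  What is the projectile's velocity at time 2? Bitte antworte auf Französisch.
Nous avons la vitesse v(t) = 6·t^2 - 4·t - 1. En substituant t = 2: v(2) = 15.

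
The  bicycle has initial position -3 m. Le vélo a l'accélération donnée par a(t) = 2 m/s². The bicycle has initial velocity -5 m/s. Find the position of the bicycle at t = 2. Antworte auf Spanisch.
Partiendo de la aceleración a(t) = 2, tomamos 2 antiderivadas. La antiderivada de la aceleración, con v(0) = -5, da la velocidad: v(t) = 2·t - 5. Tomando ∫v(t)dt y aplicando x(0) = -3, encontramos x(t) = t^2 - 5·t - 3. De la ecuación de la posición x(t) = t^2 - 5·t - 3, sustituimos t = 2 para obtener x = -9.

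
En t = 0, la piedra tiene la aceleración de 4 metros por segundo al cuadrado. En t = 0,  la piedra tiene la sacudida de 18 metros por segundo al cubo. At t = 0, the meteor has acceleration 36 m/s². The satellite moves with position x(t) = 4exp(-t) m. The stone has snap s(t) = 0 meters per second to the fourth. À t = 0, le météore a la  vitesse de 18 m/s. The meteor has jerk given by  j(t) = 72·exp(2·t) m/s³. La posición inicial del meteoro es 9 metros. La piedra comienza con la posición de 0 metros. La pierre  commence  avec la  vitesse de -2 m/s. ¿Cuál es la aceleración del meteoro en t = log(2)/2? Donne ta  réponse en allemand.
Wir müssen unsere Gleichung für den Ruck j(t) = 72·exp(2·t) 1-mal integrieren. Die Stammfunktion von dem Ruck ist die Beschleunigung. Mit a(0) = 36 erhalten wir a(t) = 36·exp(2·t). Wir haben die Beschleunigung a(t) = 36·exp(2·t). Durch Einsetzen von t = log(2)/2: a(log(2)/2) = 72.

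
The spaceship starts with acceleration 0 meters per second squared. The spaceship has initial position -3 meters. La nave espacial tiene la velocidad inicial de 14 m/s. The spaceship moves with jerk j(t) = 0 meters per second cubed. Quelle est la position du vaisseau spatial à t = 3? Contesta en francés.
En partant du jerk j(t) = 0, nous prenons 3 intégrales. En intégrant le jerk et en utilisant la condition initiale a(0) = 0, nous obtenons a(t) = 0. En intégrant l'accélération et en utilisant la condition initiale v(0) = 14, nous obtenons v(t) = 14. La primitive de la vitesse, avec x(0) = -3, donne la position: x(t) = 14·t - 3. En utilisant x(t) = 14·t - 3 et en substituant t = 3, nous trouvons x = 39.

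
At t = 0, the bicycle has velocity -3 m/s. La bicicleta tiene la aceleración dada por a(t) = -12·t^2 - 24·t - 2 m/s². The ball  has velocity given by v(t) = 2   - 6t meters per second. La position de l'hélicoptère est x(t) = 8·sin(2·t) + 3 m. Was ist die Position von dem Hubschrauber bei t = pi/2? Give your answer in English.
From the given position equation x(t) = 8·sin(2·t) + 3, we substitute t = pi/2 to get x = 3.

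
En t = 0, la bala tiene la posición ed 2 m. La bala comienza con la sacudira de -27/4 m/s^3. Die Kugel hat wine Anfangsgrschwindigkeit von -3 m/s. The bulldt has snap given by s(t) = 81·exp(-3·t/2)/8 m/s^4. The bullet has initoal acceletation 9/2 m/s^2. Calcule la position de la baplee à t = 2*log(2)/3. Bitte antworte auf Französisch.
Pour résoudre ceci, nous devons prendre 4 intégrales de notre équation du snap s(t) = 81·exp(-3·t/2)/8. L'intégrale du snap est le jerk. En utilisant j(0) = -27/4, nous obtenons j(t) = -27·exp(-3·t/2)/4. La primitive du jerk est l'accélération. En utilisant a(0) = 9/2, nous obtenons a(t) = 9·exp(-3·t/2)/2. La primitive de l'accélération est la vitesse. En utilisant v(0) = -3, nous obtenons v(t) = -3·exp(-3·t/2). L'intégrale de la vitesse est la position. En utilisant x(0) = 2, nous obtenons x(t) = 2·exp(-3·t/2). Nous avons la position x(t) = 2·exp(-3·t/2). En substituant t = 2*log(2)/3: x(2*log(2)/3) = 1.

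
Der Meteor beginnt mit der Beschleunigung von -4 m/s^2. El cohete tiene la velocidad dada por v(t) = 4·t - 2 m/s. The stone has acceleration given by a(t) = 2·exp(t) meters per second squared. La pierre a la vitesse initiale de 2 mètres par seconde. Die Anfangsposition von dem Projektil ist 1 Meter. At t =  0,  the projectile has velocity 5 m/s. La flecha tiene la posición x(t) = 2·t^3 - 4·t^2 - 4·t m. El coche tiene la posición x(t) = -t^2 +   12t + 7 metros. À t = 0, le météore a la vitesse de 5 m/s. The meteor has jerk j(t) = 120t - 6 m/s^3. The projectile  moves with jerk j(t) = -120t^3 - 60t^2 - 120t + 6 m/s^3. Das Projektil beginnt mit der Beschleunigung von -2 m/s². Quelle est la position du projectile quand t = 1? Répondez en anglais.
To solve this, we need to take 3 antiderivatives of our jerk equation j(t) = -120·t^3 - 60·t^2 - 120·t + 6. Integrating jerk and using the initial condition a(0) = -2, we get a(t) = -30·t^4 - 20·t^3 - 60·t^2 + 6·t - 2. Integrating acceleration and using the initial condition v(0) = 5, we get v(t) = -6·t^5 - 5·t^4 - 20·t^3 + 3·t^2 - 2·t + 5. Finding the integral of v(t) and using x(0) = 1: x(t) = -t^6 - t^5 - 5·t^4 + t^3 - t^2 + 5·t + 1. From the given position equation x(t) = -t^6 - t^5 - 5·t^4 + t^3 - t^2 + 5·t + 1, we substitute t = 1 to get x = -1.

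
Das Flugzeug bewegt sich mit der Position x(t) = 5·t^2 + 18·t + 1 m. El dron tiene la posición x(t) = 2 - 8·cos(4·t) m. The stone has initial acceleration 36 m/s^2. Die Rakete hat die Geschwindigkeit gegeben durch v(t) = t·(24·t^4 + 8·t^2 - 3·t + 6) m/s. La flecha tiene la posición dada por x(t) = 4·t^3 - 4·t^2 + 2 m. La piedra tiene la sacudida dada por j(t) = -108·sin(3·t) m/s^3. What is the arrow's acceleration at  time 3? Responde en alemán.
Ausgehend von der Position x(t) = 4·t^3 - 4·t^2 + 2, nehmen wir 2 Ableitungen. Die Ableitung von der Position ergibt die Geschwindigkeit: v(t) = 12·t^2 - 8·t. Mit d/dt von v(t) finden wir a(t) = 24·t - 8. Wir haben die Beschleunigung a(t) = 24·t - 8. Durch Einsetzen von t = 3: a(3) = 64.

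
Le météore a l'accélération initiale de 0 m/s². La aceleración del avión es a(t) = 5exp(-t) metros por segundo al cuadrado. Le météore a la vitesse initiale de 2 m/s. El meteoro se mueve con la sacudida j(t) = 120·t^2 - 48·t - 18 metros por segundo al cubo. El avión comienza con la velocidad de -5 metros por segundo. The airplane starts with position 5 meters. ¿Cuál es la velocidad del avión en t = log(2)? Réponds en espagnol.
Debemos encontrar la antiderivada de nuestra ecuación de la aceleración a(t) = 5·exp(-t) 1 vez. Tomando ∫a(t)dt y aplicando v(0) = -5, encontramos v(t) = -5·exp(-t). De la ecuación de la velocidad v(t) = -5·exp(-t), sustituimos t = log(2) para obtener v = -5/2.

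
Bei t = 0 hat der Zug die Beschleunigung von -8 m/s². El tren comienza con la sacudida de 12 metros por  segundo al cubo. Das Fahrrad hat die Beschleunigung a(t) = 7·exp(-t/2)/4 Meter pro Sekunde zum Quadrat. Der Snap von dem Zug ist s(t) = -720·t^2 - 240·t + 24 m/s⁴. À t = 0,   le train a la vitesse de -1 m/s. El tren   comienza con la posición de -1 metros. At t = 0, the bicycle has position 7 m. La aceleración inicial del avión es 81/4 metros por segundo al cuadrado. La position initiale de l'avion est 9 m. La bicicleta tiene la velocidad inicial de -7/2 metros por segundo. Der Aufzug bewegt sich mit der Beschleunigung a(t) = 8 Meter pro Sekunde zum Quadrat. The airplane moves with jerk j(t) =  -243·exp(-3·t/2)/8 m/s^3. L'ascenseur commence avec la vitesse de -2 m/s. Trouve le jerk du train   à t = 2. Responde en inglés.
Starting from snap s(t) = -720·t^2 - 240·t + 24, we take 1 antiderivative. The integral of snap is jerk. Using j(0) = 12, we get j(t) = -240·t^3 - 120·t^2 + 24·t + 12. Using j(t) = -240·t^3 - 120·t^2 + 24·t + 12 and substituting t = 2, we find j = -2340.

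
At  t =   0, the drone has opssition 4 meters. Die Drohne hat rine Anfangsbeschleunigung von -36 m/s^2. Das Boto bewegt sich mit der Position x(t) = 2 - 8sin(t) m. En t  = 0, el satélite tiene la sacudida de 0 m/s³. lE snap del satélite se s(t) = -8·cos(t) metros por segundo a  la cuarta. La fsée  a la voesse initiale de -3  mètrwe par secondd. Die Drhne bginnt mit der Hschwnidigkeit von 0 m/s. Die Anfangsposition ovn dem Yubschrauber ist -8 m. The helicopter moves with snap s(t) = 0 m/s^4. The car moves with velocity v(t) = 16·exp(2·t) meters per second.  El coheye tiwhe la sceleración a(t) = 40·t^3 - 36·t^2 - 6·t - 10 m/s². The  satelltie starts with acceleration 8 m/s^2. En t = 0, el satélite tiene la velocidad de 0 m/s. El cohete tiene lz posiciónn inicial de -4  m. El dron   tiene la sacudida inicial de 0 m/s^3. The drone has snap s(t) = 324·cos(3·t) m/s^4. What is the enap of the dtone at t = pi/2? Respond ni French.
En utilisant s(t) = 324·cos(3·t) et en substituant t = pi/2, nous trouvons s = 0.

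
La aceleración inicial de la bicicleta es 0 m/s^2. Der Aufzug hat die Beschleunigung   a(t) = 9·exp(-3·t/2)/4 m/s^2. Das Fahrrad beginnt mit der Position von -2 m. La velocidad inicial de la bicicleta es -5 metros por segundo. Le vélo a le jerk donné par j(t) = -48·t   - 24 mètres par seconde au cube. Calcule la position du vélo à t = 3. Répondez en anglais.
We need to integrate our jerk equation j(t) = -48·t - 24 3 times. Integrating jerk and using the initial condition a(0) = 0, we get a(t) = 24·t·(-t - 1). Taking ∫a(t)dt and applying v(0) = -5, we find v(t) = -8·t^3 - 12·t^2 - 5. Finding the integral of v(t) and using x(0) = -2: x(t) = -2·t^4 - 4·t^3 - 5·t - 2. We have position x(t) = -2·t^4 - 4·t^3 - 5·t - 2. Substituting t = 3: x(3) = -287.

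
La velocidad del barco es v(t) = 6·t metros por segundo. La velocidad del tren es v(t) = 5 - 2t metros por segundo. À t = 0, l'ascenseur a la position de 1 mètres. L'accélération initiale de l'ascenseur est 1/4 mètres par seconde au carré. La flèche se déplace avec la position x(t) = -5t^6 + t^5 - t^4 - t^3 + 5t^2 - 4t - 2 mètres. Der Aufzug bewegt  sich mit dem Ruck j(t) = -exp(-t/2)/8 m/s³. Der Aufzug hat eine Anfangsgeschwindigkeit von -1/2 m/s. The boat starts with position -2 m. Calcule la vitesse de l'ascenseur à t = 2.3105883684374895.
Nous devons intégrer notre équation du jerk j(t) = -exp(-t/2)/8 2 fois. La primitive du jerk, avec a(0) = 1/4, donne l'accélération: a(t) = exp(-t/2)/4. La primitive de l'accélération est la vitesse. En utilisant v(0) = -1/2, nous obtenons v(t) = -exp(-t/2)/2. Nous avons la vitesse v(t) = -exp(-t/2)/2. En substituant t = 2.3105883684374895: v(2.3105883684374895) = -0.157482432789974.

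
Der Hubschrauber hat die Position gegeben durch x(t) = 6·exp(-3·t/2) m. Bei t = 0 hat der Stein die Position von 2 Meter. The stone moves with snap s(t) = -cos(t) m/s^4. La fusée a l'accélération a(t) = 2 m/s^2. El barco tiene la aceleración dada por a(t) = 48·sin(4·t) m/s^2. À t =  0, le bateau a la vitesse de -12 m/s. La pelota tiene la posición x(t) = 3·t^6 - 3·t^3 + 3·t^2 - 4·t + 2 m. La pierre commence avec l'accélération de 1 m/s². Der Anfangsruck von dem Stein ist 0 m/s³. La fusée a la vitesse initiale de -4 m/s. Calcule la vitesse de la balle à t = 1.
Pour résoudre ceci, nous devons prendre 1 dérivée de notre équation de la position x(t) = 3·t^6 - 3·t^3 + 3·t^2 - 4·t + 2. En prenant d/dt de x(t), nous trouvons v(t) = 18·t^5 - 9·t^2 + 6·t - 4. De l'équation de la vitesse v(t) = 18·t^5 - 9·t^2 + 6·t - 4, nous substituons t = 1 pour obtenir v = 11.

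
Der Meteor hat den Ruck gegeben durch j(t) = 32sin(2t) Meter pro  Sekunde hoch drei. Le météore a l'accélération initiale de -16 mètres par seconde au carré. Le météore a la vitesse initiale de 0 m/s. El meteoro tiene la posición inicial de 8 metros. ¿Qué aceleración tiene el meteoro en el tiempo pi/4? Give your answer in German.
Wir müssen die Stammfunktion unserer Gleichung für den Ruck j(t) = 32·sin(2·t) 1-mal finden. Die Stammfunktion von dem Ruck, mit a(0) = -16, ergibt die Beschleunigung: a(t) = -16·cos(2·t). Wir haben die Beschleunigung a(t) = -16·cos(2·t). Durch Einsetzen von t = pi/4: a(pi/4) = 0.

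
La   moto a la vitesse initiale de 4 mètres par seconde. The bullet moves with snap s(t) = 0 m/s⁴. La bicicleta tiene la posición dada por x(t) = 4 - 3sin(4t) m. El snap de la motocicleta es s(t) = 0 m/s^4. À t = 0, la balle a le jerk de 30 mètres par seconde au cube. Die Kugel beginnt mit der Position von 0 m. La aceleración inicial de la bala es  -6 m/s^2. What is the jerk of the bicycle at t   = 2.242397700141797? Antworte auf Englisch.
To solve this, we need to take 3 derivatives of our position equation x(t) = 4 - 3·sin(4·t). Differentiating position, we get velocity: v(t) = -12·cos(4·t). The derivative of velocity gives acceleration: a(t) = 48·sin(4·t). Differentiating acceleration, we get jerk: j(t) = 192·cos(4·t). Using j(t) = 192·cos(4·t) and substituting t = 2.242397700141797, we find j = -172.450322417466.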